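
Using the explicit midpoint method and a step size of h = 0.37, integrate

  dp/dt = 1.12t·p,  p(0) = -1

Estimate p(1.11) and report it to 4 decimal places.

Midpoint: k1 = f(t_n, p_n); k2 = f(t_n + h/2, p_n + (h/2)·k1); p_{n+1} = p_n + h·k2.
t=0.000000, p=-1.000000:
  k1 = f(0.000000, -1.000000) = 0.000000
  k2 = f(0.185000, -1.000000) = -0.207200
  p ← -1.000000 + 0.37·(-0.207200) = -1.076664
t=0.370000, p=-1.076664:
  k1 = f(0.370000, -1.076664) = -0.446170
  k2 = f(0.555000, -1.159205) = -0.720562
  p ← -1.076664 + 0.37·(-0.720562) = -1.343272
t=0.740000, p=-1.343272:
  k1 = f(0.740000, -1.343272) = -1.113304
  k2 = f(0.925000, -1.549233) = -1.605006
  p ← -1.343272 + 0.37·(-1.605006) = -1.937124
p(1.11) ≈ -1.9371

-1.9371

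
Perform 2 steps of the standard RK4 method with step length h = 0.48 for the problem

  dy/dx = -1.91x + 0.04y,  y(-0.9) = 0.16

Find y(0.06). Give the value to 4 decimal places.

RK4: k1 = f(x_n, y_n); k2 = f(x_n + h/2, y_n + (h/2)·k1); k3 = f(x_n + h/2, y_n + (h/2)·k2); k4 = f(x_n + h, y_n + h·k3); y_{n+1} = y_n + (h/6)·(k1 + 2k2 + 2k3 + k4).
x=-0.900000, y=0.160000:
  k1 = f(-0.900000, 0.160000) = 1.725400
  k2 = f(-0.660000, 0.574096) = 1.283564
  k3 = f(-0.660000, 0.468055) = 1.279322
  k4 = f(-0.420000, 0.774075) = 0.833163
  y ← 0.160000 + (0.48/6)·(k1 + 2k2 + 2k3 + k4) = 0.774747
x=-0.420000, y=0.774747:
  k1 = f(-0.420000, 0.774747) = 0.833190
  k2 = f(-0.180000, 0.974712) = 0.382788
  k3 = f(-0.180000, 0.866616) = 0.378465
  k4 = f(0.060000, 0.956410) = -0.076344
  y ← 0.774747 + (0.48/6)·(k1 + 2k2 + 2k3 + k4) = 0.957095
y(0.06) ≈ 0.9571

0.9571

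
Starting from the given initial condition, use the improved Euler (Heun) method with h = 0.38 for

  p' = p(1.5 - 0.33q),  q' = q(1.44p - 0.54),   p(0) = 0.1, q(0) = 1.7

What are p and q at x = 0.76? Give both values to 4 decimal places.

0.2127, 1.3223

Heun on (p,q): k1 = f(x_n, state_n); k2 = f(x_n + h, state_n + h·k1); state_{n+1} = state_n + (h/2)·(k1 + k2).
0.000000: (0.100000, 1.700000)
  k1 = (0.093900, -0.673200)
  predictor → (0.135682, 1.444184)
  k2 = (0.138860, -0.497692)
  → (0.144224, 1.477531)
0.380000: (0.144224, 1.477531)
  k1 = (0.146015, -0.491009)
  predictor → (0.199710, 1.290947)
  k2 = (0.214486, -0.325858)
  → (0.212719, 1.322326)
(p(0.76), q(0.76)) ≈ (0.2127, 1.3223)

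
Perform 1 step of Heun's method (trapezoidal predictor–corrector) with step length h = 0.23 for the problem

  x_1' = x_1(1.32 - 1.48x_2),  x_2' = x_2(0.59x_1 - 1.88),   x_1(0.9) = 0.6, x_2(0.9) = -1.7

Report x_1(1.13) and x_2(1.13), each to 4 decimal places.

1.2482, -1.2477

Heun on (x_1,x_2): k1 = f(s_n, state_n); k2 = f(s_n + h, state_n + h·k1); state_{n+1} = state_n + (h/2)·(k1 + k2).
0.900000: (0.600000, -1.700000)
  k1 = (2.301600, 2.594200)
  predictor → (1.129368, -1.103334)
  k2 = (3.334950, 1.339087)
  → (1.248203, -1.247672)
(x_1(1.13), x_2(1.13)) ≈ (1.2482, -1.2477)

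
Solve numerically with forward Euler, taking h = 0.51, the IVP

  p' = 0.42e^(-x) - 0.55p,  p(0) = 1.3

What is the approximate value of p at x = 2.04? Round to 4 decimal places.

0.5967

Euler: p_{n+1} = p_n + h·f(x_n, p_n).
x=0.000000, p=1.300000: f=-0.295000 → p ← 1.300000 + 0.51·(-0.295000) = 1.149550
x=0.510000, p=1.149550: f=-0.380044 → p ← 1.149550 + 0.51·(-0.380044) = 0.955727
x=1.020000, p=0.955727: f=-0.374200 → p ← 0.955727 + 0.51·(-0.374200) = 0.764885
x=1.530000, p=0.764885: f=-0.329742 → p ← 0.764885 + 0.51·(-0.329742) = 0.596717
p(2.04) ≈ 0.5967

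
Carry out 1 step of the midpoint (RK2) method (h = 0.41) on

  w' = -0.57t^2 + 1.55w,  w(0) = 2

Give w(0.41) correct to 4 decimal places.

3.6650

Midpoint: k1 = f(t_n, w_n); k2 = f(t_n + h/2, w_n + (h/2)·k1); w_{n+1} = w_n + h·k2.
t=0.000000, w=2.000000:
  k1 = f(0.000000, 2.000000) = 3.100000
  k2 = f(0.205000, 2.635500) = 4.061071
  w ← 2.000000 + 0.41·4.061071 = 3.665039
w(0.41) ≈ 3.6650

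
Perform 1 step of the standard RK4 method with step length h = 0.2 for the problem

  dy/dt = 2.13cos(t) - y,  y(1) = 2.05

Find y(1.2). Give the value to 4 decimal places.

RK4: k1 = f(t_n, y_n); k2 = f(t_n + h/2, y_n + (h/2)·k1); k3 = f(t_n + h/2, y_n + (h/2)·k2); k4 = f(t_n + h, y_n + h·k3); y_{n+1} = y_n + (h/6)·(k1 + 2k2 + 2k3 + k4).
t=1.000000, y=2.050000:
  k1 = f(1.000000, 2.050000) = -0.899156
  k2 = f(1.100000, 1.960084) = -0.993925
  k3 = f(1.100000, 1.950608) = -0.984448
  k4 = f(1.200000, 1.853110) = -1.081288
  y ← 2.050000 + (0.2/6)·(k1 + 2k2 + 2k3 + k4) = 1.852094
y(1.2) ≈ 1.8521

1.8521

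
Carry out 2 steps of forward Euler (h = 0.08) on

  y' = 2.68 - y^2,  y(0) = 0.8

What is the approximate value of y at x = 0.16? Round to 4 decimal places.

1.1034

Euler: y_{n+1} = y_n + h·f(x_n, y_n).
x=0.000000, y=0.800000: f=2.040000 → y ← 0.800000 + 0.08·2.040000 = 0.963200
x=0.080000, y=0.963200: f=1.752246 → y ← 0.963200 + 0.08·1.752246 = 1.103380
y(0.16) ≈ 1.1034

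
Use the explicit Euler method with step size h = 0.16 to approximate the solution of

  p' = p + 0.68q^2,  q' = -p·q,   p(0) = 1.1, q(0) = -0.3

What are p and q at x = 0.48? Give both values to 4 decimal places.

1.7421, -0.1493

Euler on (p,q): p_{n+1} = p_n + h·p', q_{n+1} = q_n + h·q'.
0.000000: (1.100000, -0.300000); f=(1.161200, 0.330000) → (1.285792, -0.247200)
0.160000: (1.285792, -0.247200); f=(1.327345, 0.317848) → (1.498167, -0.196344)
0.320000: (1.498167, -0.196344); f=(1.524382, 0.294157) → (1.742068, -0.149279)
(p(0.48), q(0.48)) ≈ (1.7421, -0.1493)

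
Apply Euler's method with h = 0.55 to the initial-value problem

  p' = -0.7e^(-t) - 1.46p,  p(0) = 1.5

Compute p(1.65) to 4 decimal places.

Euler: p_{n+1} = p_n + h·f(t_n, p_n).
t=0.000000, p=1.500000: f=-2.890000 → p ← 1.500000 + 0.55·(-2.890000) = -0.089500
t=0.550000, p=-0.089500: f=-0.273195 → p ← -0.089500 + 0.55·(-0.273195) = -0.239757
t=1.100000, p=-0.239757: f=0.117036 → p ← -0.239757 + 0.55·0.117036 = -0.175388
p(1.65) ≈ -0.1754

-0.1754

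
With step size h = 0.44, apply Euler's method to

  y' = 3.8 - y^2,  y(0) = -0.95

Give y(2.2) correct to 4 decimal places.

1.9490

Euler: y_{n+1} = y_n + h·f(x_n, y_n).
x=0.000000, y=-0.950000: f=2.897500 → y ← -0.950000 + 0.44·2.897500 = 0.324900
x=0.440000, y=0.324900: f=3.694440 → y ← 0.324900 + 0.44·3.694440 = 1.950454
x=0.880000, y=1.950454: f=-0.004269 → y ← 1.950454 + 0.44·(-0.004269) = 1.948575
x=1.320000, y=1.948575: f=0.003055 → y ← 1.948575 + 0.44·0.003055 = 1.949919
x=1.760000, y=1.949919: f=-0.002185 → y ← 1.949919 + 0.44·(-0.002185) = 1.948958
y(2.2) ≈ 1.9490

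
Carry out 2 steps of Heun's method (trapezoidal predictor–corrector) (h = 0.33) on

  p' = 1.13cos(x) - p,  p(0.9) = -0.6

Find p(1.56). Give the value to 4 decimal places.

-0.1697

Heun: k1 = f(x_n, p_n); k2 = f(x_n + h, p_n + h·k1); p_{n+1} = p_n + (h/2)·(k1 + k2).
x=0.900000, p=-0.600000:
  k1 = f(0.900000, -0.600000) = 1.302419
  k2 = f(1.230000, -0.170202) = 0.547890
  p ← -0.600000 + (0.33/2)·(1.302419 + 0.547890) = -0.294699
x=1.230000, p=-0.294699:
  k1 = f(1.230000, -0.294699) = 0.672388
  k2 = f(1.560000, -0.072811) = 0.085011
  p ← -0.294699 + (0.33/2)·(0.672388 + 0.085011) = -0.169728
p(1.56) ≈ -0.1697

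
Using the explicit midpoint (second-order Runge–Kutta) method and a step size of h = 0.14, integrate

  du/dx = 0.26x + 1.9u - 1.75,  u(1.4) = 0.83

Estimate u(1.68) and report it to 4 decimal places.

0.9114

Midpoint: k1 = f(x_n, u_n); k2 = f(x_n + h/2, u_n + (h/2)·k1); u_{n+1} = u_n + h·k2.
x=1.400000, u=0.830000:
  k1 = f(1.400000, 0.830000) = 0.191000
  k2 = f(1.470000, 0.843370) = 0.234603
  u ← 0.830000 + 0.14·0.234603 = 0.862844
x=1.540000, u=0.862844:
  k1 = f(1.540000, 0.862844) = 0.289804
  k2 = f(1.610000, 0.883131) = 0.346548
  u ← 0.862844 + 0.14·0.346548 = 0.911361
u(1.68) ≈ 0.9114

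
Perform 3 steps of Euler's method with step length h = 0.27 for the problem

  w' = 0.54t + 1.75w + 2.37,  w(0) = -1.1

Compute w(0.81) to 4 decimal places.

-0.4057

Euler: w_{n+1} = w_n + h·f(t_n, w_n).
t=0.000000, w=-1.100000: f=0.445000 → w ← -1.100000 + 0.27·0.445000 = -0.979850
t=0.270000, w=-0.979850: f=0.801062 → w ← -0.979850 + 0.27·0.801062 = -0.763563
t=0.540000, w=-0.763563: f=1.325365 → w ← -0.763563 + 0.27·1.325365 = -0.405715
w(0.81) ≈ -0.4057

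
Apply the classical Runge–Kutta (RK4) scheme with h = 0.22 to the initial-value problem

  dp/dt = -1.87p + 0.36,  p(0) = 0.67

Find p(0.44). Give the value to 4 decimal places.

RK4: k1 = f(t_n, p_n); k2 = f(t_n + h/2, p_n + (h/2)·k1); k3 = f(t_n + h/2, p_n + (h/2)·k2); k4 = f(t_n + h, p_n + h·k3); p_{n+1} = p_n + (h/6)·(k1 + 2k2 + 2k3 + k4).
t=0.000000, p=0.670000:
  k1 = f(0.000000, 0.670000) = -0.892900
  k2 = f(0.110000, 0.571781) = -0.709230
  k3 = f(0.110000, 0.591985) = -0.747011
  k4 = f(0.220000, 0.505658) = -0.585580
  p ← 0.670000 + (0.22/6)·(k1 + 2k2 + 2k3 + k4) = 0.508998
t=0.220000, p=0.508998:
  k1 = f(0.220000, 0.508998) = -0.591826
  k2 = f(0.330000, 0.443897) = -0.470088
  k3 = f(0.330000, 0.457288) = -0.495129
  k4 = f(0.440000, 0.400070) = -0.388130
  p ← 0.508998 + (0.22/6)·(k1 + 2k2 + 2k3 + k4) = 0.402284
p(0.44) ≈ 0.4023

0.4023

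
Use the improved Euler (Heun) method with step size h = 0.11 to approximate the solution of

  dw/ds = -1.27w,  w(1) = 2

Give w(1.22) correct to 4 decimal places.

1.5140

Heun: k1 = f(s_n, w_n); k2 = f(s_n + h, w_n + h·k1); w_{n+1} = w_n + (h/2)·(k1 + k2).
s=1.000000, w=2.000000:
  k1 = f(1.000000, 2.000000) = -2.540000
  k2 = f(1.110000, 1.720600) = -2.185162
  w ← 2.000000 + (0.11/2)·(-2.540000 + (-2.185162)) = 1.740116
s=1.110000, w=1.740116:
  k1 = f(1.110000, 1.740116) = -2.209947
  k2 = f(1.220000, 1.497022) = -1.901218
  w ← 1.740116 + (0.11/2)·(-2.209947 + (-1.901218)) = 1.514002
w(1.22) ≈ 1.5140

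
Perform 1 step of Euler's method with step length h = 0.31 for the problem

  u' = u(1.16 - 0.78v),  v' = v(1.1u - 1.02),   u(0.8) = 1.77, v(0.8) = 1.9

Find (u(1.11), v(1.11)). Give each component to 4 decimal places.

1.5933, 2.4460

Euler on (u,v): u_{n+1} = u_n + h·u', v_{n+1} = v_n + h·v'.
0.800000: (1.770000, 1.900000); f=(-0.569940, 1.761300) → (1.593319, 2.446003)
(u(1.11), v(1.11)) ≈ (1.5933, 2.4460)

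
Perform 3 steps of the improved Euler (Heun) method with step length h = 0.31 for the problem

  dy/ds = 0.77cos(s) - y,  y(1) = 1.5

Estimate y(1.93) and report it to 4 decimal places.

Heun: k1 = f(s_n, y_n); k2 = f(s_n + h, y_n + h·k1); y_{n+1} = y_n + (h/2)·(k1 + k2).
s=1.000000, y=1.500000:
  k1 = f(1.000000, 1.500000) = -1.083967
  k2 = f(1.310000, 1.163970) = -0.965426
  y ← 1.500000 + (0.31/2)·(-1.083967 + (-0.965426)) = 1.182344
s=1.310000, y=1.182344:
  k1 = f(1.310000, 1.182344) = -0.983800
  k2 = f(1.620000, 0.877366) = -0.915238
  y ← 1.182344 + (0.31/2)·(-0.983800 + (-0.915238)) = 0.887993
s=1.620000, y=0.887993:
  k1 = f(1.620000, 0.887993) = -0.925865
  k2 = f(1.930000, 0.600975) = -0.871652
  y ← 0.887993 + (0.31/2)·(-0.925865 + (-0.871652)) = 0.609378
y(1.93) ≈ 0.6094

0.6094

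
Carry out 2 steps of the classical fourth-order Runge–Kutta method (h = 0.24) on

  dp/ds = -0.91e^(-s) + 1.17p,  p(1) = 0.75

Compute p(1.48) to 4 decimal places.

RK4: k1 = f(s_n, p_n); k2 = f(s_n + h/2, p_n + (h/2)·k1); k3 = f(s_n + h/2, p_n + (h/2)·k2); k4 = f(s_n + h, p_n + h·k3); p_{n+1} = p_n + (h/6)·(k1 + 2k2 + 2k3 + k4).
s=1.000000, p=0.750000:
  k1 = f(1.000000, 0.750000) = 0.542730
  k2 = f(1.120000, 0.815128) = 0.656785
  k3 = f(1.120000, 0.828814) = 0.672798
  k4 = f(1.240000, 0.911472) = 0.803082
  p ← 0.750000 + (0.24/6)·(k1 + 2k2 + 2k3 + k4) = 0.910199
s=1.240000, p=0.910199:
  k1 = f(1.240000, 0.910199) = 0.801593
  k2 = f(1.360000, 1.006390) = 0.943915
  k3 = f(1.360000, 1.023469) = 0.963897
  k4 = f(1.480000, 1.141534) = 1.128445
  p ← 0.910199 + (0.24/6)·(k1 + 2k2 + 2k3 + k4) = 1.140026
p(1.48) ≈ 1.1400

1.1400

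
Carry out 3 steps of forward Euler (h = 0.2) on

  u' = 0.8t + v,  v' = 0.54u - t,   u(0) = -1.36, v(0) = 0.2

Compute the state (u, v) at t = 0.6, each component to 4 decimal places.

-1.2393, -0.3474

Euler on (u,v): u_{n+1} = u_n + h·u', v_{n+1} = v_n + h·v'.
0.000000: (-1.360000, 0.200000); f=(0.200000, -0.734400) → (-1.320000, 0.053120)
0.200000: (-1.320000, 0.053120); f=(0.213120, -0.912800) → (-1.277376, -0.129440)
0.400000: (-1.277376, -0.129440); f=(0.190560, -1.089783) → (-1.239264, -0.347397)
(u(0.6), v(0.6)) ≈ (-1.2393, -0.3474)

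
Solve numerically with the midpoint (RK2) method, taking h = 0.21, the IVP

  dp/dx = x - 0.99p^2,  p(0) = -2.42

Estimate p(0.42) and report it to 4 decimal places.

-12.2556

Midpoint: k1 = f(x_n, p_n); k2 = f(x_n + h/2, p_n + (h/2)·k1); p_{n+1} = p_n + h·k2.
x=0.000000, p=-2.420000:
  k1 = f(0.000000, -2.420000) = -5.797836
  k2 = f(0.105000, -3.028773) = -8.976730
  p ← -2.420000 + 0.21·(-8.976730) = -4.305113
x=0.210000, p=-4.305113:
  k1 = f(0.210000, -4.305113) = -18.138660
  k2 = f(0.315000, -6.209673) = -37.859434
  p ← -4.305113 + 0.21·(-37.859434) = -12.255594
p(0.42) ≈ -12.2556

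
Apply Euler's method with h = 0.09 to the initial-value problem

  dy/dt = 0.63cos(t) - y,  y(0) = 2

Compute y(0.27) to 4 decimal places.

Euler: y_{n+1} = y_n + h·f(t_n, y_n).
t=0.000000, y=2.000000: f=-1.370000 → y ← 2.000000 + 0.09·(-1.370000) = 1.876700
t=0.090000, y=1.876700: f=-1.249250 → y ← 1.876700 + 0.09·(-1.249250) = 1.764268
t=0.180000, y=1.764268: f=-1.144446 → y ← 1.764268 + 0.09·(-1.144446) = 1.661267
y(0.27) ≈ 1.6613

1.6613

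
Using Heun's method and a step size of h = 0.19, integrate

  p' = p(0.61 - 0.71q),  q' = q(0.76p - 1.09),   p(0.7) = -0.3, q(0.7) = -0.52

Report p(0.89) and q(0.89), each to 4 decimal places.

-0.3579, -0.4045

Heun on (p,q): k1 = f(x_n, state_n); k2 = f(x_n + h, state_n + h·k1); state_{n+1} = state_n + (h/2)·(k1 + k2).
0.700000: (-0.300000, -0.520000)
  k1 = (-0.293760, 0.685360)
  predictor → (-0.355814, -0.389782)
  k2 = (-0.315517, 0.530266)
  → (-0.357881, -0.404516)
(p(0.89), q(0.89)) ≈ (-0.3579, -0.4045)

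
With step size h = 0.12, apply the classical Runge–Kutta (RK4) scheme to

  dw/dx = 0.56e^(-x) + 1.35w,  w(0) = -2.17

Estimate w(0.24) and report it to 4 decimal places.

-2.8583

RK4: k1 = f(x_n, w_n); k2 = f(x_n + h/2, w_n + (h/2)·k1); k3 = f(x_n + h/2, w_n + (h/2)·k2); k4 = f(x_n + h, w_n + h·k3); w_{n+1} = w_n + (h/6)·(k1 + 2k2 + 2k3 + k4).
x=0.000000, w=-2.170000:
  k1 = f(0.000000, -2.170000) = -2.369500
  k2 = f(0.060000, -2.312170) = -2.594041
  k3 = f(0.060000, -2.325642) = -2.612229
  k4 = f(0.120000, -2.483468) = -2.856006
  w ← -2.170000 + (0.12/6)·(k1 + 2k2 + 2k3 + k4) = -2.482761
x=0.120000, w=-2.482761:
  k1 = f(0.120000, -2.482761) = -2.855052
  k2 = f(0.180000, -2.654064) = -3.115235
  k3 = f(0.180000, -2.669675) = -3.136310
  k4 = f(0.240000, -2.859118) = -3.419298
  w ← -2.482761 + (0.12/6)·(k1 + 2k2 + 2k3 + k4) = -2.858310
w(0.24) ≈ -2.8583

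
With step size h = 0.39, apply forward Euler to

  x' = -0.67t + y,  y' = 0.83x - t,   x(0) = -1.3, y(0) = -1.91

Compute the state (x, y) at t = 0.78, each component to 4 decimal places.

-3.0558, -3.1448

Euler on (x,y): x_{n+1} = x_n + h·x', y_{n+1} = y_n + h·y'.
0.000000: (-1.300000, -1.910000); f=(-1.910000, -1.079000) → (-2.044900, -2.330810)
0.390000: (-2.044900, -2.330810); f=(-2.592110, -2.087267) → (-3.055823, -3.144844)
(x(0.78), y(0.78)) ≈ (-3.0558, -3.1448)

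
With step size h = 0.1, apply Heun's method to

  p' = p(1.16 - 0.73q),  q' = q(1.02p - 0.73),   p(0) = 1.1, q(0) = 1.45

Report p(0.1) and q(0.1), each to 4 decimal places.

1.1089, 1.5088

Heun on (p,q): k1 = f(s_n, state_n); k2 = f(s_n + h, state_n + h·k1); state_{n+1} = state_n + (h/2)·(k1 + k2).
0.000000: (1.100000, 1.450000)
  k1 = (0.111650, 0.568400)
  predictor → (1.111165, 1.506840)
  k2 = (0.066677, 0.607842)
  → (1.108916, 1.508812)
(p(0.1), q(0.1)) ≈ (1.1089, 1.5088)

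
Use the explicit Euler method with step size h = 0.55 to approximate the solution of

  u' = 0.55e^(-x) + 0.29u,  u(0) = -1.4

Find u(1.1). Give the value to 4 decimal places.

Euler: u_{n+1} = u_n + h·f(x_n, u_n).
x=0.000000, u=-1.400000: f=0.144000 → u ← -1.400000 + 0.55·0.144000 = -1.320800
x=0.550000, u=-1.320800: f=-0.065710 → u ← -1.320800 + 0.55·(-0.065710) = -1.356940
u(1.1) ≈ -1.3569

-1.3569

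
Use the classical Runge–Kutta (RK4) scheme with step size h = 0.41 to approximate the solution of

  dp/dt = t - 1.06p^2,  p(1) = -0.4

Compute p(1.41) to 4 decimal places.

0.0704

RK4: k1 = f(t_n, p_n); k2 = f(t_n + h/2, p_n + (h/2)·k1); k3 = f(t_n + h/2, p_n + (h/2)·k2); k4 = f(t_n + h, p_n + h·k3); p_{n+1} = p_n + (h/6)·(k1 + 2k2 + 2k3 + k4).
t=1.000000, p=-0.400000:
  k1 = f(1.000000, -0.400000) = 0.830400
  k2 = f(1.205000, -0.229768) = 1.149039
  k3 = f(1.205000, -0.164447) = 1.176335
  k4 = f(1.410000, 0.082297) = 1.402821
  p ← -0.400000 + (0.41/6)·(k1 + 2k2 + 2k3 + k4) = 0.070404
p(1.41) ≈ 0.0704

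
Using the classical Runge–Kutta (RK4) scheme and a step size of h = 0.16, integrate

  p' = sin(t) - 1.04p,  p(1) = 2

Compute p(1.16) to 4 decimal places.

RK4: k1 = f(t_n, p_n); k2 = f(t_n + h/2, p_n + (h/2)·k1); k3 = f(t_n + h/2, p_n + (h/2)·k2); k4 = f(t_n + h, p_n + h·k3); p_{n+1} = p_n + (h/6)·(k1 + 2k2 + 2k3 + k4).
t=1.000000, p=2.000000:
  k1 = f(1.000000, 2.000000) = -1.238529
  k2 = f(1.080000, 1.900918) = -1.094997
  k3 = f(1.080000, 1.912400) = -1.106938
  k4 = f(1.160000, 1.822890) = -0.979002
  p ← 2.000000 + (0.16/6)·(k1 + 2k2 + 2k3 + k4) = 1.823429
p(1.16) ≈ 1.8234

1.8234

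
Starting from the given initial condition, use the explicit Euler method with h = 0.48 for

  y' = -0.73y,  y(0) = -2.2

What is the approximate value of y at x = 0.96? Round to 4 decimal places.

Euler: y_{n+1} = y_n + h·f(x_n, y_n).
x=0.000000, y=-2.200000: f=1.606000 → y ← -2.200000 + 0.48·1.606000 = -1.429120
x=0.480000, y=-1.429120: f=1.043258 → y ← -1.429120 + 0.48·1.043258 = -0.928356
y(0.96) ≈ -0.9284

-0.9284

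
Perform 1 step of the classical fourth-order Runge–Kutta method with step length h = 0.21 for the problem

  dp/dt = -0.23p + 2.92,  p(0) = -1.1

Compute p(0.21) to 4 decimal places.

RK4: k1 = f(t_n, p_n); k2 = f(t_n + h/2, p_n + (h/2)·k1); k3 = f(t_n + h/2, p_n + (h/2)·k2); k4 = f(t_n + h, p_n + h·k3); p_{n+1} = p_n + (h/6)·(k1 + 2k2 + 2k3 + k4).
t=0.000000, p=-1.100000:
  k1 = f(0.000000, -1.100000) = 3.173000
  k2 = f(0.105000, -0.766835) = 3.096372
  k3 = f(0.105000, -0.774881) = 3.098223
  k4 = f(0.210000, -0.449373) = 3.023356
  p ← -1.100000 + (0.21/6)·(k1 + 2k2 + 2k3 + k4) = -0.449506
p(0.21) ≈ -0.4495

-0.4495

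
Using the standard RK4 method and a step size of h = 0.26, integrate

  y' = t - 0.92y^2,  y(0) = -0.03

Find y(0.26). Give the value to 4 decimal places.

0.0037

RK4: k1 = f(t_n, y_n); k2 = f(t_n + h/2, y_n + (h/2)·k1); k3 = f(t_n + h/2, y_n + (h/2)·k2); k4 = f(t_n + h, y_n + h·k3); y_{n+1} = y_n + (h/6)·(k1 + 2k2 + 2k3 + k4).
t=0.000000, y=-0.030000:
  k1 = f(0.000000, -0.030000) = -0.000828
  k2 = f(0.130000, -0.030108) = 0.129166
  k3 = f(0.130000, -0.013208) = 0.129839
  k4 = f(0.260000, 0.003758) = 0.259987
  y ← -0.030000 + (0.26/6)·(k1 + 2k2 + 2k3 + k4) = 0.003677
y(0.26) ≈ 0.0037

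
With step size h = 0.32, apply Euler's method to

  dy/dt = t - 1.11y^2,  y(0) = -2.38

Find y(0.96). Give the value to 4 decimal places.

-55.0267

Euler: y_{n+1} = y_n + h·f(t_n, y_n).
t=0.000000, y=-2.380000: f=-6.287484 → y ← -2.380000 + 0.32·(-6.287484) = -4.391995
t=0.320000, y=-4.391995: f=-21.091477 → y ← -4.391995 + 0.32·(-21.091477) = -11.141268
t=0.640000, y=-11.141268: f=-137.141906 → y ← -11.141268 + 0.32·(-137.141906) = -55.026677
y(0.96) ≈ -55.0267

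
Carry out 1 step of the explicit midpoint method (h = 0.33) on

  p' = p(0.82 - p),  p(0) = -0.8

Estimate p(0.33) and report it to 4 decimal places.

-1.4135

Midpoint: k1 = f(t_n, p_n); k2 = f(t_n + h/2, p_n + (h/2)·k1); p_{n+1} = p_n + h·k2.
t=0.000000, p=-0.800000:
  k1 = f(0.000000, -0.800000) = -1.296000
  k2 = f(0.165000, -1.013840) = -1.859220
  p ← -0.800000 + 0.33·(-1.859220) = -1.413543
p(0.33) ≈ -1.4135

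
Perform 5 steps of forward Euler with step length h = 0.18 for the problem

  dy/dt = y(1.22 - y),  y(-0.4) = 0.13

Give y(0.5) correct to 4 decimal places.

0.3042

Euler: y_{n+1} = y_n + h·f(t_n, y_n).
t=-0.400000, y=0.130000: f=0.141700 → y ← 0.130000 + 0.18·0.141700 = 0.155506
t=-0.220000, y=0.155506: f=0.165535 → y ← 0.155506 + 0.18·0.165535 = 0.185302
t=-0.040000, y=0.185302: f=0.191732 → y ← 0.185302 + 0.18·0.191732 = 0.219814
t=0.140000, y=0.219814: f=0.219855 → y ← 0.219814 + 0.18·0.219855 = 0.259388
t=0.320000, y=0.259388: f=0.249171 → y ← 0.259388 + 0.18·0.249171 = 0.304239
y(0.5) ≈ 0.3042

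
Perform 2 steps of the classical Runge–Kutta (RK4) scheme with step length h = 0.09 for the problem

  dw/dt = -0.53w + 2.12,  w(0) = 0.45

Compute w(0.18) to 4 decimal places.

0.7730

RK4: k1 = f(t_n, w_n); k2 = f(t_n + h/2, w_n + (h/2)·k1); k3 = f(t_n + h/2, w_n + (h/2)·k2); k4 = f(t_n + h, w_n + h·k3); w_{n+1} = w_n + (h/6)·(k1 + 2k2 + 2k3 + k4).
t=0.000000, w=0.450000:
  k1 = f(0.000000, 0.450000) = 1.881500
  k2 = f(0.045000, 0.534668) = 1.836626
  k3 = f(0.045000, 0.532648) = 1.837696
  k4 = f(0.090000, 0.615393) = 1.793842
  w ← 0.450000 + (0.09/6)·(k1 + 2k2 + 2k3 + k4) = 0.615360
t=0.090000, w=0.615360:
  k1 = f(0.090000, 0.615360) = 1.793859
  k2 = f(0.135000, 0.696083) = 1.751076
  k3 = f(0.135000, 0.694158) = 1.752096
  k4 = f(0.180000, 0.773048) = 1.710284
  w ← 0.615360 + (0.09/6)·(k1 + 2k2 + 2k3 + k4) = 0.773017
w(0.18) ≈ 0.7730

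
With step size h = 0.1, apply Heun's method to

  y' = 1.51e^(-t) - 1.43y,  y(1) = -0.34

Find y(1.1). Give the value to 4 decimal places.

-0.2459

Heun: k1 = f(t_n, y_n); k2 = f(t_n + h, y_n + h·k1); y_{n+1} = y_n + (h/2)·(k1 + k2).
t=1.000000, y=-0.340000:
  k1 = f(1.000000, -0.340000) = 1.041698
  k2 = f(1.100000, -0.235830) = 0.839873
  y ← -0.340000 + (0.1/2)·(1.041698 + 0.839873) = -0.245921
y(1.1) ≈ -0.2459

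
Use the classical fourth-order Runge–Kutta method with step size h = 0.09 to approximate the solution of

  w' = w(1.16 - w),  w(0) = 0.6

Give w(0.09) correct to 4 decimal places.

RK4: k1 = f(t_n, w_n); k2 = f(t_n + h/2, w_n + (h/2)·k1); k3 = f(t_n + h/2, w_n + (h/2)·k2); k4 = f(t_n + h, w_n + h·k3); w_{n+1} = w_n + (h/6)·(k1 + 2k2 + 2k3 + k4).
t=0.000000, w=0.600000:
  k1 = f(0.000000, 0.600000) = 0.336000
  k2 = f(0.045000, 0.615120) = 0.335167
  k3 = f(0.045000, 0.615082) = 0.335169
  k4 = f(0.090000, 0.630165) = 0.333883
  w ← 0.600000 + (0.09/6)·(k1 + 2k2 + 2k3 + k4) = 0.630158
w(0.09) ≈ 0.6302

0.6302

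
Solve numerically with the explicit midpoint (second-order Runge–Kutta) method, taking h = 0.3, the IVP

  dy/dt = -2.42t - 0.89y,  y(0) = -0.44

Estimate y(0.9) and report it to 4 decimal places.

Midpoint: k1 = f(t_n, y_n); k2 = f(t_n + h/2, y_n + (h/2)·k1); y_{n+1} = y_n + h·k2.
t=0.000000, y=-0.440000:
  k1 = f(0.000000, -0.440000) = 0.391600
  k2 = f(0.150000, -0.381260) = -0.023679
  y ← -0.440000 + 0.3·(-0.023679) = -0.447104
t=0.300000, y=-0.447104:
  k1 = f(0.300000, -0.447104) = -0.328078
  k2 = f(0.450000, -0.496315) = -0.647279
  y ← -0.447104 + 0.3·(-0.647279) = -0.641287
t=0.600000, y=-0.641287:
  k1 = f(0.600000, -0.641287) = -0.881254
  k2 = f(0.750000, -0.773476) = -1.126607
  y ← -0.641287 + 0.3·(-1.126607) = -0.979269
y(0.9) ≈ -0.9793

-0.9793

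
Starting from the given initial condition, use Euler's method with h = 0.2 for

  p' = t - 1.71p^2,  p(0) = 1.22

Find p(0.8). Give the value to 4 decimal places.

0.5627

Euler: p_{n+1} = p_n + h·f(t_n, p_n).
t=0.000000, p=1.220000: f=-2.545164 → p ← 1.220000 + 0.2·(-2.545164) = 0.710967
t=0.200000, p=0.710967: f=-0.664361 → p ← 0.710967 + 0.2·(-0.664361) = 0.578095
t=0.400000, p=0.578095: f=-0.171471 → p ← 0.578095 + 0.2·(-0.171471) = 0.543801
t=0.600000, p=0.543801: f=0.094320 → p ← 0.543801 + 0.2·0.094320 = 0.562665
p(0.8) ≈ 0.5627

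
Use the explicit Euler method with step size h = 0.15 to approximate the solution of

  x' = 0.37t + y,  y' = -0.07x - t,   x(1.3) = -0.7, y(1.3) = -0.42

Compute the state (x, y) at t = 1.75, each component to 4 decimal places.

-0.7354, -1.0505

Euler on (x,y): x_{n+1} = x_n + h·x', y_{n+1} = y_n + h·y'.
1.300000: (-0.700000, -0.420000); f=(0.061000, -1.251000) → (-0.690850, -0.607650)
1.450000: (-0.690850, -0.607650); f=(-0.071150, -1.401641) → (-0.701522, -0.817896)
1.600000: (-0.701522, -0.817896); f=(-0.225896, -1.550893) → (-0.735407, -1.050530)
(x(1.75), y(1.75)) ≈ (-0.7354, -1.0505)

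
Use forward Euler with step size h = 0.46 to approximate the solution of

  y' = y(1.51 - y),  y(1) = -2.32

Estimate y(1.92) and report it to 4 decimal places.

Euler: y_{n+1} = y_n + h·f(s_n, y_n).
s=1.000000, y=-2.320000: f=-8.885600 → y ← -2.320000 + 0.46·(-8.885600) = -6.407376
s=1.460000, y=-6.407376: f=-50.729605 → y ← -6.407376 + 0.46·(-50.729605) = -29.742994
y(1.92) ≈ -29.7430

-29.7430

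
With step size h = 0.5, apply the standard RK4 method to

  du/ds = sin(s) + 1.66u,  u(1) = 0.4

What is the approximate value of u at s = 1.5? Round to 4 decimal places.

RK4: k1 = f(s_n, u_n); k2 = f(s_n + h/2, u_n + (h/2)·k1); k3 = f(s_n + h/2, u_n + (h/2)·k2); k4 = f(s_n + h, u_n + h·k3); u_{n+1} = u_n + (h/6)·(k1 + 2k2 + 2k3 + k4).
s=1.000000, u=0.400000:
  k1 = f(1.000000, 0.400000) = 1.505471
  k2 = f(1.250000, 0.776368) = 2.237755
  k3 = f(1.250000, 0.959439) = 2.541653
  k4 = f(1.500000, 1.670826) = 3.771067
  u ← 0.400000 + (0.5/6)·(k1 + 2k2 + 2k3 + k4) = 1.636280
u(1.5) ≈ 1.6363

1.6363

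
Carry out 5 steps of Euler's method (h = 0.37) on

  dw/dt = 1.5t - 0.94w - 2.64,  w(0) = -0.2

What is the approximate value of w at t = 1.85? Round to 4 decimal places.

Euler: w_{n+1} = w_n + h·f(t_n, w_n).
t=0.000000, w=-0.200000: f=-2.452000 → w ← -0.200000 + 0.37·(-2.452000) = -1.107240
t=0.370000, w=-1.107240: f=-1.044194 → w ← -1.107240 + 0.37·(-1.044194) = -1.493592
t=0.740000, w=-1.493592: f=-0.126024 → w ← -1.493592 + 0.37·(-0.126024) = -1.540221
t=1.110000, w=-1.540221: f=0.472807 → w ← -1.540221 + 0.37·0.472807 = -1.365282
t=1.480000, w=-1.365282: f=0.863365 → w ← -1.365282 + 0.37·0.863365 = -1.045837
w(1.85) ≈ -1.0458

-1.0458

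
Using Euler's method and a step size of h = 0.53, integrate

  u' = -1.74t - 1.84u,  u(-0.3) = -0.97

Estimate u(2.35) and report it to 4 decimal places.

Euler: u_{n+1} = u_n + h·f(t_n, u_n).
t=-0.300000, u=-0.970000: f=2.306800 → u ← -0.970000 + 0.53·2.306800 = 0.252604
t=0.230000, u=0.252604: f=-0.864991 → u ← 0.252604 + 0.53·(-0.864991) = -0.205841
t=0.760000, u=-0.205841: f=-0.943652 → u ← -0.205841 + 0.53·(-0.943652) = -0.705977
t=1.290000, u=-0.705977: f=-0.945603 → u ← -0.705977 + 0.53·(-0.945603) = -1.207146
t=1.820000, u=-1.207146: f=-0.945651 → u ← -1.207146 + 0.53·(-0.945651) = -1.708341
u(2.35) ≈ -1.7083

-1.7083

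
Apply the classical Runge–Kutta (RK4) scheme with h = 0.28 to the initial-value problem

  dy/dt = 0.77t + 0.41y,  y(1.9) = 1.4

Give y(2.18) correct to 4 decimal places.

2.0358

RK4: k1 = f(t_n, y_n); k2 = f(t_n + h/2, y_n + (h/2)·k1); k3 = f(t_n + h/2, y_n + (h/2)·k2); k4 = f(t_n + h, y_n + h·k3); y_{n+1} = y_n + (h/6)·(k1 + 2k2 + 2k3 + k4).
t=1.900000, y=1.400000:
  k1 = f(1.900000, 1.400000) = 2.037000
  k2 = f(2.040000, 1.685180) = 2.261724
  k3 = f(2.040000, 1.716641) = 2.274623
  k4 = f(2.180000, 2.036894) = 2.513727
  y ← 1.400000 + (0.28/6)·(k1 + 2k2 + 2k3 + k4) = 2.035760
y(2.18) ≈ 2.0358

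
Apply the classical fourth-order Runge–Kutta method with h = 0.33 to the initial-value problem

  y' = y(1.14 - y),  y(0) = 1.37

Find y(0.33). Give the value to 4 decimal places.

RK4: k1 = f(s_n, y_n); k2 = f(s_n + h/2, y_n + (h/2)·k1); k3 = f(s_n + h/2, y_n + (h/2)·k2); k4 = f(s_n + h, y_n + h·k3); y_{n+1} = y_n + (h/6)·(k1 + 2k2 + 2k3 + k4).
s=0.000000, y=1.370000:
  k1 = f(0.000000, 1.370000) = -0.315100
  k2 = f(0.165000, 1.318009) = -0.234617
  k3 = f(0.165000, 1.331288) = -0.254660
  k4 = f(0.330000, 1.285962) = -0.187702
  y ← 1.370000 + (0.33/6)·(k1 + 2k2 + 2k3 + k4) = 1.288525
y(0.33) ≈ 1.2885

1.2885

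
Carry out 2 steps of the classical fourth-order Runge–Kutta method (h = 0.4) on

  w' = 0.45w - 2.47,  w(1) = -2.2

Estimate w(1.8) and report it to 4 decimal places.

RK4: k1 = f(t_n, w_n); k2 = f(t_n + h/2, w_n + (h/2)·k1); k3 = f(t_n + h/2, w_n + (h/2)·k2); k4 = f(t_n + h, w_n + h·k3); w_{n+1} = w_n + (h/6)·(k1 + 2k2 + 2k3 + k4).
t=1.000000, w=-2.200000:
  k1 = f(1.000000, -2.200000) = -3.460000
  k2 = f(1.200000, -2.892000) = -3.771400
  k3 = f(1.200000, -2.954280) = -3.799426
  k4 = f(1.400000, -3.719770) = -4.143897
  w ← -2.200000 + (0.4/6)·(k1 + 2k2 + 2k3 + k4) = -3.716370
t=1.400000, w=-3.716370:
  k1 = f(1.400000, -3.716370) = -4.142366
  k2 = f(1.600000, -4.544843) = -4.515179
  k3 = f(1.600000, -4.619406) = -4.548733
  k4 = f(1.800000, -5.535863) = -4.961138
  w ← -3.716370 + (0.4/6)·(k1 + 2k2 + 2k3 + k4) = -5.531792
w(1.8) ≈ -5.5318

-5.5318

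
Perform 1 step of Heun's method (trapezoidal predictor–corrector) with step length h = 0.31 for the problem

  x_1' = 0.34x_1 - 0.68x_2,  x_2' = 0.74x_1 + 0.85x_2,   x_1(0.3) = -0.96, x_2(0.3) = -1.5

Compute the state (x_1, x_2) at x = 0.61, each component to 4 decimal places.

-0.6688, -2.1719

Heun on (x_1,x_2): k1 = f(x_n, state_n); k2 = f(x_n + h, state_n + h·k1); state_{n+1} = state_n + (h/2)·(k1 + k2).
0.300000: (-0.960000, -1.500000)
  k1 = (0.693600, -1.985400)
  predictor → (-0.744984, -2.115474)
  k2 = (1.185228, -2.349441)
  → (-0.668782, -2.171900)
(x_1(0.61), x_2(0.61)) ≈ (-0.6688, -2.1719)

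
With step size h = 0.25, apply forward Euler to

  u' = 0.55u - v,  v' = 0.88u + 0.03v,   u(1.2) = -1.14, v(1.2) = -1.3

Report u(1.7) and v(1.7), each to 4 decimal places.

-0.7152, -1.7860

Euler on (u,v): u_{n+1} = u_n + h·u', v_{n+1} = v_n + h·v'.
1.200000: (-1.140000, -1.300000); f=(0.673000, -1.042200) → (-0.971750, -1.560550)
1.450000: (-0.971750, -1.560550); f=(1.026088, -0.901956) → (-0.715228, -1.786039)
(u(1.7), v(1.7)) ≈ (-0.7152, -1.7860)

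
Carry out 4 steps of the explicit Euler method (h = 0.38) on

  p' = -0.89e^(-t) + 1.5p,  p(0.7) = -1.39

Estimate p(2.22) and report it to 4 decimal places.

Euler: p_{n+1} = p_n + h·f(t_n, p_n).
t=0.700000, p=-1.390000: f=-2.526961 → p ← -1.390000 + 0.38·(-2.526961) = -2.350245
t=1.080000, p=-2.350245: f=-3.827608 → p ← -2.350245 + 0.38·(-3.827608) = -3.804736
t=1.460000, p=-3.804736: f=-5.913794 → p ← -3.804736 + 0.38·(-5.913794) = -6.051978
t=1.840000, p=-6.051978: f=-9.219314 → p ← -6.051978 + 0.38·(-9.219314) = -9.555317
p(2.22) ≈ -9.5553

-9.5553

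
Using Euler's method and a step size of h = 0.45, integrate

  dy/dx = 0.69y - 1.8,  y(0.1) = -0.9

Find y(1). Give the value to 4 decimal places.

-3.4172

Euler: y_{n+1} = y_n + h·f(x_n, y_n).
x=0.100000, y=-0.900000: f=-2.421000 → y ← -0.900000 + 0.45·(-2.421000) = -1.989450
x=0.550000, y=-1.989450: f=-3.172721 → y ← -1.989450 + 0.45·(-3.172721) = -3.417174
y(1) ≈ -3.4172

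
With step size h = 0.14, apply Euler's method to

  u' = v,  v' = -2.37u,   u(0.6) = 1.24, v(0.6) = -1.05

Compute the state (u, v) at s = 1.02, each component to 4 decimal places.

0.6330, -2.1189

Euler on (u,v): u_{n+1} = u_n + h·u', v_{n+1} = v_n + h·v'.
0.600000: (1.240000, -1.050000); f=(-1.050000, -2.938800) → (1.093000, -1.461432)
0.740000: (1.093000, -1.461432); f=(-1.461432, -2.590410) → (0.888400, -1.824089)
0.880000: (0.888400, -1.824089); f=(-1.824089, -2.105507) → (0.633027, -2.118860)
(u(1.02), v(1.02)) ≈ (0.6330, -2.1189)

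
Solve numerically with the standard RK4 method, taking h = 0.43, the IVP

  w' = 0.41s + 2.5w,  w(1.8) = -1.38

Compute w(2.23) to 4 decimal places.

-3.4028

RK4: k1 = f(s_n, w_n); k2 = f(s_n + h/2, w_n + (h/2)·k1); k3 = f(s_n + h/2, w_n + (h/2)·k2); k4 = f(s_n + h, w_n + h·k3); w_{n+1} = w_n + (h/6)·(k1 + 2k2 + 2k3 + k4).
s=1.800000, w=-1.380000:
  k1 = f(1.800000, -1.380000) = -2.712000
  k2 = f(2.015000, -1.963080) = -4.081550
  k3 = f(2.015000, -2.257533) = -4.817683
  k4 = f(2.230000, -3.451604) = -7.714709
  w ← -1.380000 + (0.43/6)·(k1 + 2k2 + 2k3 + k4) = -3.402804
w(2.23) ≈ -3.4028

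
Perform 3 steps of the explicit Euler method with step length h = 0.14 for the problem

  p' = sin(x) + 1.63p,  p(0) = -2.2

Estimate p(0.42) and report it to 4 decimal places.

-4.0133

Euler: p_{n+1} = p_n + h·f(x_n, p_n).
x=0.000000, p=-2.200000: f=-3.586000 → p ← -2.200000 + 0.14·(-3.586000) = -2.702040
x=0.140000, p=-2.702040: f=-4.264782 → p ← -2.702040 + 0.14·(-4.264782) = -3.299109
x=0.280000, p=-3.299109: f=-5.101193 → p ← -3.299109 + 0.14·(-5.101193) = -4.013276
p(0.42) ≈ -4.0133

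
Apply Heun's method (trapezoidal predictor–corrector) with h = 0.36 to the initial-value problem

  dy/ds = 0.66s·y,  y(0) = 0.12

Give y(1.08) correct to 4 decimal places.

0.1756

Heun: k1 = f(s_n, y_n); k2 = f(s_n + h, y_n + h·k1); y_{n+1} = y_n + (h/2)·(k1 + k2).
s=0.000000, y=0.120000:
  k1 = f(0.000000, 0.120000) = 0.000000
  k2 = f(0.360000, 0.120000) = 0.028512
  y ← 0.120000 + (0.36/2)·(0.000000 + 0.028512) = 0.125132
s=0.360000, y=0.125132:
  k1 = f(0.360000, 0.125132) = 0.029731
  k2 = f(0.720000, 0.135835) = 0.064549
  y ← 0.125132 + (0.36/2)·(0.029731 + 0.064549) = 0.142103
s=0.720000, y=0.142103:
  k1 = f(0.720000, 0.142103) = 0.067527
  k2 = f(1.080000, 0.166412) = 0.118619
  y ← 0.142103 + (0.36/2)·(0.067527 + 0.118619) = 0.175609
y(1.08) ≈ 0.1756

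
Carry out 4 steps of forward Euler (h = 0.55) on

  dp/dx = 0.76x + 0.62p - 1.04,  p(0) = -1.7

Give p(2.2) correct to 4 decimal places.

-7.5248

Euler: p_{n+1} = p_n + h·f(x_n, p_n).
x=0.000000, p=-1.700000: f=-2.094000 → p ← -1.700000 + 0.55·(-2.094000) = -2.851700
x=0.550000, p=-2.851700: f=-2.390054 → p ← -2.851700 + 0.55·(-2.390054) = -4.166230
x=1.100000, p=-4.166230: f=-2.787062 → p ← -4.166230 + 0.55·(-2.787062) = -5.699114
x=1.650000, p=-5.699114: f=-3.319451 → p ← -5.699114 + 0.55·(-3.319451) = -7.524812
p(2.2) ≈ -7.5248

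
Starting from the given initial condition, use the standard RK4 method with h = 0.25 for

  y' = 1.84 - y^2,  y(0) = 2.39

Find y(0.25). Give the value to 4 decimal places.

1.8011

RK4: k1 = f(t_n, y_n); k2 = f(t_n + h/2, y_n + (h/2)·k1); k3 = f(t_n + h/2, y_n + (h/2)·k2); k4 = f(t_n + h, y_n + h·k3); y_{n+1} = y_n + (h/6)·(k1 + 2k2 + 2k3 + k4).
t=0.000000, y=2.390000:
  k1 = f(0.000000, 2.390000) = -3.872100
  k2 = f(0.125000, 1.905988) = -1.792788
  k3 = f(0.125000, 2.165901) = -2.851129
  k4 = f(0.250000, 1.677218) = -0.973059
  y ← 2.390000 + (0.25/6)·(k1 + 2k2 + 2k3 + k4) = 1.801125
y(0.25) ≈ 1.8011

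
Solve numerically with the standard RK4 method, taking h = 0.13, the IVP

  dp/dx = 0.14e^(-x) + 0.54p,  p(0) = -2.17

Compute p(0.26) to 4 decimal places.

RK4: k1 = f(x_n, p_n); k2 = f(x_n + h/2, p_n + (h/2)·k1); k3 = f(x_n + h/2, p_n + (h/2)·k2); k4 = f(x_n + h, p_n + h·k3); p_{n+1} = p_n + (h/6)·(k1 + 2k2 + 2k3 + k4).
x=0.000000, p=-2.170000:
  k1 = f(0.000000, -2.170000) = -1.031800
  k2 = f(0.065000, -2.237067) = -1.076827
  k3 = f(0.065000, -2.239994) = -1.078407
  k4 = f(0.130000, -2.310193) = -1.124571
  p ← -2.170000 + (0.13/6)·(k1 + 2k2 + 2k3 + k4) = -2.310115
x=0.130000, p=-2.310115:
  k1 = f(0.130000, -2.310115) = -1.124529
  k2 = f(0.195000, -2.383209) = -1.171736
  k3 = f(0.195000, -2.386278) = -1.173393
  k4 = f(0.260000, -2.462656) = -1.221887
  p ← -2.310115 + (0.13/6)·(k1 + 2k2 + 2k3 + k4) = -2.462576
p(0.26) ≈ -2.4626

-2.4626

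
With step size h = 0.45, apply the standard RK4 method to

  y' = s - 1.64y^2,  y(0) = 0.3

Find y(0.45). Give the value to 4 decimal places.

0.3339

RK4: k1 = f(s_n, y_n); k2 = f(s_n + h/2, y_n + (h/2)·k1); k3 = f(s_n + h/2, y_n + (h/2)·k2); k4 = f(s_n + h, y_n + h·k3); y_{n+1} = y_n + (h/6)·(k1 + 2k2 + 2k3 + k4).
s=0.000000, y=0.300000:
  k1 = f(0.000000, 0.300000) = -0.147600
  k2 = f(0.225000, 0.266790) = 0.108270
  k3 = f(0.225000, 0.324361) = 0.052456
  k4 = f(0.450000, 0.323605) = 0.278259
  y ← 0.300000 + (0.45/6)·(k1 + 2k2 + 2k3 + k4) = 0.333908
y(0.45) ≈ 0.3339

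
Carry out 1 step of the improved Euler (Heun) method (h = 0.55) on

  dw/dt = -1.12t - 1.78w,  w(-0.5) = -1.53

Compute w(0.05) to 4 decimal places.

Heun: k1 = f(t_n, w_n); k2 = f(t_n + h, w_n + h·k1); w_{n+1} = w_n + (h/2)·(k1 + k2).
t=-0.500000, w=-1.530000:
  k1 = f(-0.500000, -1.530000) = 3.283400
  k2 = f(0.050000, 0.275870) = -0.547049
  w ← -1.530000 + (0.55/2)·(3.283400 + (-0.547049)) = -0.777503
w(0.05) ≈ -0.7775

-0.7775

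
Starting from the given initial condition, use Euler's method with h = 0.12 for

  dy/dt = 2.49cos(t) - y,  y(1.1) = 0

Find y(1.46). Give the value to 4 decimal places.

Euler: y_{n+1} = y_n + h·f(t_n, y_n).
t=1.100000, y=0.000000: f=1.129454 → y ← 0.000000 + 0.12·1.129454 = 0.135535
t=1.220000, y=0.135535: f=0.720143 → y ← 0.135535 + 0.12·0.720143 = 0.221952
t=1.340000, y=0.221952: f=0.347643 → y ← 0.221952 + 0.12·0.347643 = 0.263669
y(1.46) ≈ 0.2637

0.2637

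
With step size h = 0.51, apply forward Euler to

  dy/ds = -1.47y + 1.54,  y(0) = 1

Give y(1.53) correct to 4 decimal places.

1.0469

Euler: y_{n+1} = y_n + h·f(s_n, y_n).
s=0.000000, y=1.000000: f=0.070000 → y ← 1.000000 + 0.51·0.070000 = 1.035700
s=0.510000, y=1.035700: f=0.017521 → y ← 1.035700 + 0.51·0.017521 = 1.044636
s=1.020000, y=1.044636: f=0.004386 → y ← 1.044636 + 0.51·0.004386 = 1.046872
y(1.53) ≈ 1.0469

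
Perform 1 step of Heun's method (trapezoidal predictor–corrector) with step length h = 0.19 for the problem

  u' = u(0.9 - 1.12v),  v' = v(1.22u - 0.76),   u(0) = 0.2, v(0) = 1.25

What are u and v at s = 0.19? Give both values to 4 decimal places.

0.1843, 1.1310

Heun on (u,v): k1 = f(s_n, state_n); k2 = f(s_n + h, state_n + h·k1); state_{n+1} = state_n + (h/2)·(k1 + k2).
0.000000: (0.200000, 1.250000)
  k1 = (-0.100000, -0.645000)
  predictor → (0.181000, 1.127450)
  k2 = (-0.065657, -0.607898)
  → (0.184263, 1.130975)
(u(0.19), v(0.19)) ≈ (0.1843, 1.1310)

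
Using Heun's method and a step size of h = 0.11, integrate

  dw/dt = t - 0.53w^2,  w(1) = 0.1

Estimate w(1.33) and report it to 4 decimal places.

Heun: k1 = f(t_n, w_n); k2 = f(t_n + h, w_n + h·k1); w_{n+1} = w_n + (h/2)·(k1 + k2).
t=1.000000, w=0.100000:
  k1 = f(1.000000, 0.100000) = 0.994700
  k2 = f(1.110000, 0.209417) = 1.086757
  w ← 0.100000 + (0.11/2)·(0.994700 + 1.086757) = 0.214480
t=1.110000, w=0.214480:
  k1 = f(1.110000, 0.214480) = 1.085619
  k2 = f(1.220000, 0.333898) = 1.160911
  w ← 0.214480 + (0.11/2)·(1.085619 + 1.160911) = 0.338039
t=1.220000, w=0.338039:
  k1 = f(1.220000, 0.338039) = 1.159437
  k2 = f(1.330000, 0.465577) = 1.215116
  w ← 0.338039 + (0.11/2)·(1.159437 + 1.215116) = 0.468640
w(1.33) ≈ 0.4686

0.4686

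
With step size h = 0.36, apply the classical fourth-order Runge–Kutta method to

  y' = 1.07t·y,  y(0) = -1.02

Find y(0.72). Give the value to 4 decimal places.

-1.3460

RK4: k1 = f(t_n, y_n); k2 = f(t_n + h/2, y_n + (h/2)·k1); k3 = f(t_n + h/2, y_n + (h/2)·k2); k4 = f(t_n + h, y_n + h·k3); y_{n+1} = y_n + (h/6)·(k1 + 2k2 + 2k3 + k4).
t=0.000000, y=-1.020000:
  k1 = f(0.000000, -1.020000) = 0.000000
  k2 = f(0.180000, -1.020000) = -0.196452
  k3 = f(0.180000, -1.055361) = -0.203263
  k4 = f(0.360000, -1.093175) = -0.421091
  y ← -1.020000 + (0.36/6)·(k1 + 2k2 + 2k3 + k4) = -1.093231
t=0.360000, y=-1.093231:
  k1 = f(0.360000, -1.093231) = -0.421113
  k2 = f(0.540000, -1.169031) = -0.675466
  k3 = f(0.540000, -1.214815) = -0.701920
  k4 = f(0.720000, -1.345922) = -1.036899
  y ← -1.093231 + (0.36/6)·(k1 + 2k2 + 2k3 + k4) = -1.345998
y(0.72) ≈ -1.3460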